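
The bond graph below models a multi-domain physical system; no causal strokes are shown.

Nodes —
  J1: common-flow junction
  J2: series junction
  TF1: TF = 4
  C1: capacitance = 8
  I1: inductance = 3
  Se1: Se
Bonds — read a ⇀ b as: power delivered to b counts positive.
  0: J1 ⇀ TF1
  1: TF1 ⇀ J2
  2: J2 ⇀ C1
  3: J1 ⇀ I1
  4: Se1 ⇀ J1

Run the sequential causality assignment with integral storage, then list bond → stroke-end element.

b4 |J1  (source Se1 imposes e)
b2 |J2  (C1 outputs effort q/C1)
b1 |TF1  (closing 1-jn rule on J2)
b0 |J1  (through TF1, causality passes straight; one stroke at TF1)
b3 |I1  (J1 needs exactly one f-in)

#0 stroke→J1
#1 stroke→TF1
#2 stroke→J2
#3 stroke→I1
#4 stroke→J1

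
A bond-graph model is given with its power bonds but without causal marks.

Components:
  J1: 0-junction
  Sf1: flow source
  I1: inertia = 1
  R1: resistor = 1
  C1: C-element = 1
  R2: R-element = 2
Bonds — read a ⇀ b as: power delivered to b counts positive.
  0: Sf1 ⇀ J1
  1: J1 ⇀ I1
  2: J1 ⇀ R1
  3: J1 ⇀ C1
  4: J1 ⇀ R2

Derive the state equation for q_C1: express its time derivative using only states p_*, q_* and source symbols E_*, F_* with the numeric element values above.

β0 |Sf1  (Sf1: flow source, stroke at near end)
β1 |I1  (I1 outputs flow p/I1)
β3 |J1  (C1: C, integral causality)
β2 |R1  (J1: bond 3 brought effort, rest push out)
β4 |R2  (common-e at J1 fixed by 3)

dq_C1/dt = F_Sf1 - p_I1 - 3*q_C1/2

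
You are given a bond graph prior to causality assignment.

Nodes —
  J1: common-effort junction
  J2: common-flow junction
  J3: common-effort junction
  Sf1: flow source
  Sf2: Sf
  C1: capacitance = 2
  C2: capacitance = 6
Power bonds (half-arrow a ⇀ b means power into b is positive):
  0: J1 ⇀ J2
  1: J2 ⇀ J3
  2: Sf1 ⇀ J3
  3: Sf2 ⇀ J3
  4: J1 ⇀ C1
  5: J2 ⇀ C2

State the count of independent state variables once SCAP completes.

2  (C1, C2 all integral)

bond 2 stroke at Sf1  (Sf1 fixes flow; stroke at Sf1)
bond 3 stroke at Sf2  (source Sf2 imposes f)
bond 1 stroke at J3  (J3 needs exactly one e-in)
bond 0 stroke at J2  (common-f at J2 fixed by 1)
bond 5 stroke at J2  (J2 flow already set via bond 1)
bond 4 stroke at J1  (closing 0-jn rule on J1)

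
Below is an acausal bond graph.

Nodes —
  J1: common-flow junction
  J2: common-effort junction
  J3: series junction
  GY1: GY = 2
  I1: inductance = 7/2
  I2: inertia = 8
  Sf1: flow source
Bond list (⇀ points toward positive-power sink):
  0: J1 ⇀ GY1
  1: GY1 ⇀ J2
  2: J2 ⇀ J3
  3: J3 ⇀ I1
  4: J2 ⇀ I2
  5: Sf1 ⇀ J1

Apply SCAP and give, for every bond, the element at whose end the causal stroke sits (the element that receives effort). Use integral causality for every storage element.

#0 |J1
#1 |J2
#2 |J3
#3 |I1
#4 |I2
#5 |Sf1

β5 |Sf1  (Sf1 fixes flow; stroke at Sf1)
β0 |J1  (J1 flow already set via bond 5)
β1 |J2  (GY GY1: same side as bond 0)
β2 |J3  (J2 effort already set via bond 1)
β4 |I2  (0-jn J2 has e-setter on 1)
β3 |I1  (closing 1-jn rule on J3)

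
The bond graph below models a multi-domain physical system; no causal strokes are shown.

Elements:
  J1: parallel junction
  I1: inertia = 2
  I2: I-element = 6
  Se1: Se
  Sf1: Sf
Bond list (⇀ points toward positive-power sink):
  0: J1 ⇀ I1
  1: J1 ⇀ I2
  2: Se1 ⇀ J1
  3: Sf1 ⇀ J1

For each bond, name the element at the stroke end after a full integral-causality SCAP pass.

b2 stroke at J1  (Se1: effort source, stroke at far end)
b3 stroke at Sf1  (source Sf1 imposes f)
b0 stroke at I1  (0-jn J1 has e-setter on 2)
b1 stroke at I2  (J1: bond 2 brought effort, rest push out)

bond 0 →I1
bond 1 →I2
bond 2 →J1
bond 3 →Sf1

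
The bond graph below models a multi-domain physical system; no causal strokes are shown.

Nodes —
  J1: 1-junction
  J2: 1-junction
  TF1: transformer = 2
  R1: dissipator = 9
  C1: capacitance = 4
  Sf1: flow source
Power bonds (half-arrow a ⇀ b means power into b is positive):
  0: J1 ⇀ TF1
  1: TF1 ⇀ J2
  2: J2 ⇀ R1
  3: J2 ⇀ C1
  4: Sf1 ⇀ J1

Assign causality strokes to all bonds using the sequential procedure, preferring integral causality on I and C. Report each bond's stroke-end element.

b0 stroke→J1
b1 stroke→TF1
b2 stroke→J2
b3 stroke→J2
b4 stroke→Sf1

b4 →Sf1  (Sf1: flow source, stroke at near end)
b0 →J1  (J1: bond 4 brought flow, rest push out)
b1 →TF1  (TF TF1: opposite of bond 0)
b2 →J2  (1-jn J2 has f-setter on 1)
b3 →J2  (1-jn J2 has f-setter on 1)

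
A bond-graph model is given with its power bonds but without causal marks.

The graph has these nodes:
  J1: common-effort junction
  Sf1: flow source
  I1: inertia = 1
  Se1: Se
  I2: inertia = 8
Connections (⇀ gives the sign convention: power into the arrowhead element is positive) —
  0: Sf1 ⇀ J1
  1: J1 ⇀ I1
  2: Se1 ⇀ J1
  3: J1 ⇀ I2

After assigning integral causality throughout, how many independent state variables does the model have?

2  (I1, I2 all integral)

b0 →Sf1  (source Sf1 imposes f)
b2 →J1  (source Se1 imposes e)
b1 →I1  (J1 effort already set via bond 2)
b3 →I2  (common-e at J1 fixed by 2)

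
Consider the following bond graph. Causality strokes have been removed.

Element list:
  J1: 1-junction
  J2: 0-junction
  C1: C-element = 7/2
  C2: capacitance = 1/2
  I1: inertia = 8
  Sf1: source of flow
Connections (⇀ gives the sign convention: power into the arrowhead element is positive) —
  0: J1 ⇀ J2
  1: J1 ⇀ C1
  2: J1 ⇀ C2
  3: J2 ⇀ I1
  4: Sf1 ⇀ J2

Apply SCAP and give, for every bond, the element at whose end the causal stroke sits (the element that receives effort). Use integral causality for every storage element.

β0 stroke at J2
β1 stroke at J1
β2 stroke at J1
β3 stroke at I1
β4 stroke at Sf1

b4 stroke at Sf1  (Sf1 fixes flow; stroke at Sf1)
b1 stroke at J1  (prefer integral on C1)
b2 stroke at J1  (C2 integral (e out))
b0 stroke at J2  (J1 needs exactly one f-in)
b3 stroke at I1  (J2 effort already set via bond 0)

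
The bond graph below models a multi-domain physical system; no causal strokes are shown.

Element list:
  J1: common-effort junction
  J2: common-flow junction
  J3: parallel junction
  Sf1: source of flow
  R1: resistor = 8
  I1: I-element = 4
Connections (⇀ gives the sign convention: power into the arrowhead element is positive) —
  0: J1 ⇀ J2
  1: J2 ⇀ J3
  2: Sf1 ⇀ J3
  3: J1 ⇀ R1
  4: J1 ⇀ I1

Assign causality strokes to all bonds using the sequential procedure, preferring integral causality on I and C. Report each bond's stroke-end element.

β2 stroke→Sf1  (Sf1 fixes flow; stroke at Sf1)
β1 stroke→J3  (only one effort-in slot at J3)
β0 stroke→J2  (1-jn J2 has f-setter on 1)
β4 stroke→I1  (I1 integral (f out))
β3 stroke→J1  (J1 needs exactly one e-in)

b0 |J2
b1 |J3
b2 |Sf1
b3 |J1
b4 |I1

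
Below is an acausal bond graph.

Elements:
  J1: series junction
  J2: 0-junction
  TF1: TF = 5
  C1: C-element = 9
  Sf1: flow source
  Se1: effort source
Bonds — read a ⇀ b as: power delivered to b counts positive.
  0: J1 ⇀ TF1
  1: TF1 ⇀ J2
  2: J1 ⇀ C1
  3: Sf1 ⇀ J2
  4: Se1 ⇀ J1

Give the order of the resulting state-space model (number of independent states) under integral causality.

1  (C1 all integral)

#3 stroke at Sf1  (Sf1: flow source, stroke at near end)
#4 stroke at J1  (Se1: effort source, stroke at far end)
#1 stroke at J2  (J2: last free bond brings effort in)
#0 stroke at TF1  (TF1 one-in-one-out from 1)
#2 stroke at J1  (J1: bond 0 brought flow, rest push out)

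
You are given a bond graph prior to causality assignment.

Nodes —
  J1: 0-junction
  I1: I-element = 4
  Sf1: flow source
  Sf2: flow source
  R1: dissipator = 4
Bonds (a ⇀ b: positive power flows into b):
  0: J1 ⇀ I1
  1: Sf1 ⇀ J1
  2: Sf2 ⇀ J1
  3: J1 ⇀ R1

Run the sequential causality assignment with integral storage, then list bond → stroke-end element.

bond 1 |Sf1  (Sf1: flow source, stroke at near end)
bond 2 |Sf2  (Sf2: flow source, stroke at near end)
bond 0 |I1  (I1 outputs flow p/I1)
bond 3 |J1  (J1 needs exactly one e-in)

bond 0 |I1
bond 1 |Sf1
bond 2 |Sf2
bond 3 |J1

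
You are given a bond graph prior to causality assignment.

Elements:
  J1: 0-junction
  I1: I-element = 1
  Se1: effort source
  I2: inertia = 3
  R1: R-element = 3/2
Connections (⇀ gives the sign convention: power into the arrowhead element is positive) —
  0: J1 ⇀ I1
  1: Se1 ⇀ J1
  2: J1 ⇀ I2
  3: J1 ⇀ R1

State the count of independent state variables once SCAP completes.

2  (I1, I2 all integral)

β1 stroke→J1  (Se1 (Se) sets effort on bond)
β0 stroke→I1  (common-e at J1 fixed by 1)
β2 stroke→I2  (common-e at J1 fixed by 1)
β3 stroke→R1  (J1 effort already set via bond 1)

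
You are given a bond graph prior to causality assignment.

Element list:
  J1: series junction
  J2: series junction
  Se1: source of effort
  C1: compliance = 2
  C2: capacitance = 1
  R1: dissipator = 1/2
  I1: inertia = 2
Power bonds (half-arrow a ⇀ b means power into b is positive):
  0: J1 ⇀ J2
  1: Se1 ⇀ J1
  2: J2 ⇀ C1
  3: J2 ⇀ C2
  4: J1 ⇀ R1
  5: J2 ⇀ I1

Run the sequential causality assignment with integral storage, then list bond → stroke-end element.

β1 stroke→J1  (Se1 (Se) sets effort on bond)
β2 stroke→J2  (C1 integral (e out))
β3 stroke→J2  (C2 integral (e out))
β5 stroke→I1  (I1 outputs flow p/I1)
β0 stroke→J2  (1-jn J2 has f-setter on 5)
β4 stroke→J1  (J1: bond 0 brought flow, rest push out)

b0 stroke at J2
b1 stroke at J1
b2 stroke at J2
b3 stroke at J2
b4 stroke at J1
b5 stroke at I1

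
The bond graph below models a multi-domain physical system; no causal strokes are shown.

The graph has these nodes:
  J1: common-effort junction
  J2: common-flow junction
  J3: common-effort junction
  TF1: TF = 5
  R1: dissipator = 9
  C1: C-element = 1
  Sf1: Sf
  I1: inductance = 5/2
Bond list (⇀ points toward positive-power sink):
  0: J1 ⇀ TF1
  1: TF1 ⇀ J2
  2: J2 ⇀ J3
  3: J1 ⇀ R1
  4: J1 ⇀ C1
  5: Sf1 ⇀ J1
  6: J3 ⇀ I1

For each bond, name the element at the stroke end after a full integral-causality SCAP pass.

bond 0 |TF1
bond 1 |J2
bond 2 |J3
bond 3 |R1
bond 4 |J1
bond 5 |Sf1
bond 6 |I1

bond 5 stroke→Sf1  (source Sf1 imposes f)
bond 4 stroke→J1  (prefer integral on C1)
bond 0 stroke→TF1  (common-e at J1 fixed by 4)
bond 3 stroke→R1  (J1: bond 4 brought effort, rest push out)
bond 1 stroke→J2  (TF1 one-in-one-out from 0)
bond 2 stroke→J3  (J2 needs exactly one f-in)
bond 6 stroke→I1  (J3: bond 2 brought effort, rest push out)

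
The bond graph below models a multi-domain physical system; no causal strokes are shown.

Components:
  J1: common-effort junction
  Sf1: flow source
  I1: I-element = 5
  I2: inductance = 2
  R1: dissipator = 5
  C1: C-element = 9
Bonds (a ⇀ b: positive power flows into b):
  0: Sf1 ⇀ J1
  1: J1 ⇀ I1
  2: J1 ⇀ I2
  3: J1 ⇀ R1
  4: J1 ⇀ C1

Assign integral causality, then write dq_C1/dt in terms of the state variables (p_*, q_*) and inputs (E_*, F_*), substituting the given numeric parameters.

dq_C1/dt = F_Sf1 - p_I1/5 - p_I2/2 - q_C1/45

#0 →Sf1  (source Sf1 imposes f)
#1 →I1  (I1: I, integral causality)
#2 →I2  (I2: I, integral causality)
#4 →J1  (C1 integral (e out))
#3 →R1  (0-jn J1 has e-setter on 4)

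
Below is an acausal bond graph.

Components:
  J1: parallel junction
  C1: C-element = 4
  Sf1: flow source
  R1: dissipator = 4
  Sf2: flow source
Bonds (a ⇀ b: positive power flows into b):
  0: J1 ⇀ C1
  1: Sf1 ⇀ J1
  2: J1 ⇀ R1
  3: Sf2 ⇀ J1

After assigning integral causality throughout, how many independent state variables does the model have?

β1 →Sf1  (source Sf1 imposes f)
β3 →Sf2  (Sf2 (Sf) sets flow on bond)
β0 →J1  (C1 integral (e out))
β2 →R1  (J1: bond 0 brought effort, rest push out)

1  (C1 all integral)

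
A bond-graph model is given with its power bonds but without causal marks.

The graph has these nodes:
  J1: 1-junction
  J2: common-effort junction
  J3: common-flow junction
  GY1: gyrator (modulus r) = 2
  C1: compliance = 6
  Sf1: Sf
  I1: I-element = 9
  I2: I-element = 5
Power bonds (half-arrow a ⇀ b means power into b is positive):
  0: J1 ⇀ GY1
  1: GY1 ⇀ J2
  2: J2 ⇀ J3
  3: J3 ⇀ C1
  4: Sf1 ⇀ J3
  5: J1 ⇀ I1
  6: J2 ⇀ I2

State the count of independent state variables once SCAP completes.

b4 →Sf1  (Sf1: flow source, stroke at near end)
b2 →J3  (J3 flow already set via bond 4)
b3 →J3  (1-jn J3 has f-setter on 4)
b5 →I1  (I1 integral (f out))
b0 →J1  (1-jn J1 has f-setter on 5)
b1 →J2  (through GY1, causality inverts; strokes same side of GY1)
b6 →I2  (J2: bond 1 brought effort, rest push out)

3  (C1, I1, I2 all integral)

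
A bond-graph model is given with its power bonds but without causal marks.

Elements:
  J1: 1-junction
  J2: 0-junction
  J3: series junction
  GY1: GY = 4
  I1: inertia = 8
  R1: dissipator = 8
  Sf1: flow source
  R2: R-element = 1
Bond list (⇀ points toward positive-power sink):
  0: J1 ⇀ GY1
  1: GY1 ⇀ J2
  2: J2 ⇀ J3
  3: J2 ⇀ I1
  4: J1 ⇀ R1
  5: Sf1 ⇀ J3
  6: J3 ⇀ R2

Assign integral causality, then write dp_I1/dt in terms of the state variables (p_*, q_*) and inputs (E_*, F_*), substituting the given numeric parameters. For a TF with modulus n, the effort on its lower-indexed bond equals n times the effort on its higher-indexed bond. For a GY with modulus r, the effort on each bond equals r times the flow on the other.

b5 |Sf1  (Sf1 (Sf) sets flow on bond)
b2 |J3  (1-jn J3 has f-setter on 5)
b6 |J3  (J3 flow already set via bond 5)
b3 |I1  (prefer integral on I1)
b1 |J2  (J2 needs exactly one e-in)
b0 |J1  (GY GY1: same side as bond 1)
b4 |R1  (J1: last free bond brings flow in)

dp_I1/dt = -2*F_Sf1 - p_I1/4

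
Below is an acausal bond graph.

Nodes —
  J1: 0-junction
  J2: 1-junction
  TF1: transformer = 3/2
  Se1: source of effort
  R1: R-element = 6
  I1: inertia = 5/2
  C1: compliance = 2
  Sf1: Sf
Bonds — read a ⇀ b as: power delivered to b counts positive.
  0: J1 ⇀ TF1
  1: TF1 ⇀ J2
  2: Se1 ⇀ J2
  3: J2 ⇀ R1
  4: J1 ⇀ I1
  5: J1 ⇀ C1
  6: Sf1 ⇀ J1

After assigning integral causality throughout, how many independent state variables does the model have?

2  (C1, I1 all integral)

b2 |J2  (source Se1 imposes e)
b6 |Sf1  (Sf1 (Sf) sets flow on bond)
b4 |I1  (I1: I, integral causality)
b5 |J1  (C1 integral (e out))
b0 |TF1  (J1: bond 5 brought effort, rest push out)
b1 |J2  (TF1: transformer flips bond 0)
b3 |R1  (J2: last free bond brings flow in)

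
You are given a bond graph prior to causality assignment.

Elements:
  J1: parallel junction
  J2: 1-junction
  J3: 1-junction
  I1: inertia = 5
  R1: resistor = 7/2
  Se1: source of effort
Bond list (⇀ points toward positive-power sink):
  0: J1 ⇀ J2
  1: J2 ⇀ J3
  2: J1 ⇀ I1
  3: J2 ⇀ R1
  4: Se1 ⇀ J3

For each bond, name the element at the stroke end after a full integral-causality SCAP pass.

b4 →J3  (Se1 (Se) sets effort on bond)
b1 →J2  (J3 needs exactly one f-in)
b2 →I1  (I1 outputs flow p/I1)
b0 →J1  (only one effort-in slot at J1)
b3 →J2  (J2: bond 0 brought flow, rest push out)

b0 stroke at J1
b1 stroke at J2
b2 stroke at I1
b3 stroke at J2
b4 stroke at J3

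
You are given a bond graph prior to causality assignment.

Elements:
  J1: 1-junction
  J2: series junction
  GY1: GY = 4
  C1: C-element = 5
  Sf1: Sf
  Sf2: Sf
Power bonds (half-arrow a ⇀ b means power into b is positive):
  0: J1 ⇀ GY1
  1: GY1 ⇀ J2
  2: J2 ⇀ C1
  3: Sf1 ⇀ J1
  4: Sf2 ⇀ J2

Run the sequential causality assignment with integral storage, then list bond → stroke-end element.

#3 |Sf1  (Sf1 fixes flow; stroke at Sf1)
#4 |Sf2  (Sf2 fixes flow; stroke at Sf2)
#0 |J1  (J1: bond 3 brought flow, rest push out)
#1 |J2  (J2 flow already set via bond 4)
#2 |J2  (J2: bond 4 brought flow, rest push out)

β0 stroke at J1
β1 stroke at J2
β2 stroke at J2
β3 stroke at Sf1
β4 stroke at Sf2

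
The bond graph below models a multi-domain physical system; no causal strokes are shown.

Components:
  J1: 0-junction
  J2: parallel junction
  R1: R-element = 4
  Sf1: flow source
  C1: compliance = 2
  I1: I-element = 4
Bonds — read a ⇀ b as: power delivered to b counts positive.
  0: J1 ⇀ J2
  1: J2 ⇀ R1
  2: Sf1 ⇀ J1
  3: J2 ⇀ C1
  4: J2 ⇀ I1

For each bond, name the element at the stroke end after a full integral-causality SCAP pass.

#0 →J1
#1 →R1
#2 →Sf1
#3 →J2
#4 →I1

β2 →Sf1  (source Sf1 imposes f)
β0 →J1  (J1 needs exactly one e-in)
β3 →J2  (prefer integral on C1)
β1 →R1  (J2: bond 3 brought effort, rest push out)
β4 →I1  (0-jn J2 has e-setter on 3)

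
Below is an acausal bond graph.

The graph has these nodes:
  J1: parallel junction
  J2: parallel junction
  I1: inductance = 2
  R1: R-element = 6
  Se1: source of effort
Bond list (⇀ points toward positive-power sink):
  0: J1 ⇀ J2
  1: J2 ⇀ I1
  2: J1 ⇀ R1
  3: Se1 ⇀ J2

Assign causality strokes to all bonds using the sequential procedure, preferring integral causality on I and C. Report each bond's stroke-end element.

b3 stroke→J2  (Se1 fixes effort; stroke away)
b0 stroke→J1  (J2: bond 3 brought effort, rest push out)
b1 stroke→I1  (J2: bond 3 brought effort, rest push out)
b2 stroke→R1  (J1: bond 0 brought effort, rest push out)

#0 stroke→J1
#1 stroke→I1
#2 stroke→R1
#3 stroke→J2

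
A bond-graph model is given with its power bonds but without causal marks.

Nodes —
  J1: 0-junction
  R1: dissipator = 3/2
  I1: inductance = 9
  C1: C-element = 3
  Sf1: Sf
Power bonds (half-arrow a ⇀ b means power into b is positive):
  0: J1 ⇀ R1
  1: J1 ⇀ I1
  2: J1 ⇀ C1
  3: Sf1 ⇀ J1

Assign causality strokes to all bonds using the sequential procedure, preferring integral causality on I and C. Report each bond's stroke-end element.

bond 3 stroke→Sf1  (Sf1 fixes flow; stroke at Sf1)
bond 1 stroke→I1  (I1 integral (f out))
bond 2 stroke→J1  (C1: C, integral causality)
bond 0 stroke→R1  (0-jn J1 has e-setter on 2)

#0 →R1
#1 →I1
#2 →J1
#3 →Sf1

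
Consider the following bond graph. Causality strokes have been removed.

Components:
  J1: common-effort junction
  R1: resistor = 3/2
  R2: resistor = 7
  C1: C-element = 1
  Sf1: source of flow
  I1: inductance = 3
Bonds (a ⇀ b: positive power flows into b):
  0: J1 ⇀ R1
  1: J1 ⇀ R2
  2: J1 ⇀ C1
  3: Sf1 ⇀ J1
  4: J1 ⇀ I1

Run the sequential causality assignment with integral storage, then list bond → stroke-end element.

#3 stroke at Sf1  (Sf1 fixes flow; stroke at Sf1)
#2 stroke at J1  (C1 outputs effort q/C1)
#0 stroke at R1  (common-e at J1 fixed by 2)
#1 stroke at R2  (J1: bond 2 brought effort, rest push out)
#4 stroke at I1  (0-jn J1 has e-setter on 2)

#0 stroke at R1
#1 stroke at R2
#2 stroke at J1
#3 stroke at Sf1
#4 stroke at I1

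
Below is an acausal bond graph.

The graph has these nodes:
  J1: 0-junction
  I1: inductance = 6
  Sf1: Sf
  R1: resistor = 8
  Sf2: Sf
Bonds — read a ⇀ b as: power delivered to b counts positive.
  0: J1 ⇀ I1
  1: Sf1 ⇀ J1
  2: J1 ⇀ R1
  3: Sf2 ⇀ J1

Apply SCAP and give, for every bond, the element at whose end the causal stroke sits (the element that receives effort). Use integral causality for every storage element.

bond 0 stroke→I1
bond 1 stroke→Sf1
bond 2 stroke→J1
bond 3 stroke→Sf2

bond 1 →Sf1  (Sf1 (Sf) sets flow on bond)
bond 3 →Sf2  (Sf2: flow source, stroke at near end)
bond 0 →I1  (prefer integral on I1)
bond 2 →J1  (J1 needs exactly one e-in)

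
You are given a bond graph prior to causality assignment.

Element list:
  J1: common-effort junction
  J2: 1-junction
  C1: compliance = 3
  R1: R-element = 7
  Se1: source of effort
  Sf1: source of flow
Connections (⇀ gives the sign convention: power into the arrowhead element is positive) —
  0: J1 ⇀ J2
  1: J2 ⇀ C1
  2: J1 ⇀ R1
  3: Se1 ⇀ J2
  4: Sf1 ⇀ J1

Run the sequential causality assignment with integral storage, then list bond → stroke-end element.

b3 stroke at J2  (Se1 fixes effort; stroke away)
b4 stroke at Sf1  (Sf1 fixes flow; stroke at Sf1)
b1 stroke at J2  (C1: C, integral causality)
b0 stroke at J1  (J2: last free bond brings flow in)
b2 stroke at R1  (J1: bond 0 brought effort, rest push out)

#0 stroke at J1
#1 stroke at J2
#2 stroke at R1
#3 stroke at J2
#4 stroke at Sf1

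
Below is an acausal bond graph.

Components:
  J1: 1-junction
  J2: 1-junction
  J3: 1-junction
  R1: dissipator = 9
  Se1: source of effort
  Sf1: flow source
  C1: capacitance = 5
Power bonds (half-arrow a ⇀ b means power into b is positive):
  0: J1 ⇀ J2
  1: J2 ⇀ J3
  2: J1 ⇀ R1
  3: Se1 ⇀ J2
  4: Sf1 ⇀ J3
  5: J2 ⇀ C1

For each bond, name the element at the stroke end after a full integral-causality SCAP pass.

#3 stroke at J2  (source Se1 imposes e)
#4 stroke at Sf1  (source Sf1 imposes f)
#1 stroke at J3  (J3: bond 4 brought flow, rest push out)
#0 stroke at J2  (J2: bond 1 brought flow, rest push out)
#5 stroke at J2  (1-jn J2 has f-setter on 1)
#2 stroke at J1  (J1 flow already set via bond 0)

β0 →J2
β1 →J3
β2 →J1
β3 →J2
β4 →Sf1
β5 →J2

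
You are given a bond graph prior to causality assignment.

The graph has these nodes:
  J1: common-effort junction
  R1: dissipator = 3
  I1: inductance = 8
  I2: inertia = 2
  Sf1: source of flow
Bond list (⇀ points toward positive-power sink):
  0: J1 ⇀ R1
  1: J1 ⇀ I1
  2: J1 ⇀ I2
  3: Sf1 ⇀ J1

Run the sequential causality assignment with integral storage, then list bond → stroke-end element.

#0 →J1
#1 →I1
#2 →I2
#3 →Sf1

#3 stroke at Sf1  (Sf1: flow source, stroke at near end)
#1 stroke at I1  (I1: I, integral causality)
#2 stroke at I2  (I2 integral (f out))
#0 stroke at J1  (closing 0-jn rule on J1)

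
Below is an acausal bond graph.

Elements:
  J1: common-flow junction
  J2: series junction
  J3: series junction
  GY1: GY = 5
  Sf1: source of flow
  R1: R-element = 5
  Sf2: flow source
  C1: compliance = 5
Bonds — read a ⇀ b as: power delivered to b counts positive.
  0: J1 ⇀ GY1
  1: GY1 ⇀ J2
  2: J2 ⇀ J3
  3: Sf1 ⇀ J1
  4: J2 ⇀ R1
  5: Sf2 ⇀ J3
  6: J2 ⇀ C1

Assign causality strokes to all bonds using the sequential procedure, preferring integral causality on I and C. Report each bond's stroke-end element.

β0 stroke at J1
β1 stroke at J2
β2 stroke at J3
β3 stroke at Sf1
β4 stroke at J2
β5 stroke at Sf2
β6 stroke at J2

β3 →Sf1  (Sf1: flow source, stroke at near end)
β5 →Sf2  (source Sf2 imposes f)
β0 →J1  (J1: bond 3 brought flow, rest push out)
β2 →J3  (common-f at J3 fixed by 5)
β1 →J2  (GY1 both-in/both-out from 0)
β4 →J2  (common-f at J2 fixed by 2)
β6 →J2  (J2 flow already set via bond 2)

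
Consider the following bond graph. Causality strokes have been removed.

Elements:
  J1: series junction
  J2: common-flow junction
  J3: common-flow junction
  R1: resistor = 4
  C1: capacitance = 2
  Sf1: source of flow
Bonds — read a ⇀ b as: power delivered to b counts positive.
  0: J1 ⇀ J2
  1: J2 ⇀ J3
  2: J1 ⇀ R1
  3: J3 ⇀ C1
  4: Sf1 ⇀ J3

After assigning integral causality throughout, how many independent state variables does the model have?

1  (C1 all integral)

b4 stroke→Sf1  (Sf1 fixes flow; stroke at Sf1)
b1 stroke→J3  (J3: bond 4 brought flow, rest push out)
b3 stroke→J3  (common-f at J3 fixed by 4)
b0 stroke→J2  (1-jn J2 has f-setter on 1)
b2 stroke→J1  (1-jn J1 has f-setter on 0)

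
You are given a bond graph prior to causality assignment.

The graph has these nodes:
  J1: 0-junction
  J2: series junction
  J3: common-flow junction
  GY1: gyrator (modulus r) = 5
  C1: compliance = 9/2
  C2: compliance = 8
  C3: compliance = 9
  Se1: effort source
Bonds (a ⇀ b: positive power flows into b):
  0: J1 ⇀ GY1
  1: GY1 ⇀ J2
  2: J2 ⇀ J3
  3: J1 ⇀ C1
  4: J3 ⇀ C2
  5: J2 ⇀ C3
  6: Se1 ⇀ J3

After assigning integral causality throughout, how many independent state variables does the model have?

3  (C1, C2, C3 all integral)

#6 stroke at J3  (Se1: effort source, stroke at far end)
#3 stroke at J1  (prefer integral on C1)
#0 stroke at GY1  (J1 effort already set via bond 3)
#1 stroke at GY1  (GY GY1: same side as bond 0)
#2 stroke at J2  (J2: bond 1 brought flow, rest push out)
#5 stroke at J2  (common-f at J2 fixed by 1)
#4 stroke at J3  (common-f at J3 fixed by 2)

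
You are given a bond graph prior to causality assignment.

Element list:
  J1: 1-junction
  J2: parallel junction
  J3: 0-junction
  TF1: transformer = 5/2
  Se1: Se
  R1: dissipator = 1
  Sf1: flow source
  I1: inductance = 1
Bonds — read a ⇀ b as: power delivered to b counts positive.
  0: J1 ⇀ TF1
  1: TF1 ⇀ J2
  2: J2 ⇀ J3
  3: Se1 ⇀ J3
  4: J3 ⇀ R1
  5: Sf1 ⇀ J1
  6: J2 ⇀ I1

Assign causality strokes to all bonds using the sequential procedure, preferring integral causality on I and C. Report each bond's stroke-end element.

#3 stroke at J3  (Se1 fixes effort; stroke away)
#5 stroke at Sf1  (Sf1: flow source, stroke at near end)
#0 stroke at J1  (1-jn J1 has f-setter on 5)
#2 stroke at J2  (J3 effort already set via bond 3)
#4 stroke at R1  (J3 effort already set via bond 3)
#1 stroke at TF1  (TF1 one-in-one-out from 0)
#6 stroke at I1  (J2: bond 2 brought effort, rest push out)

bond 0 →J1
bond 1 →TF1
bond 2 →J2
bond 3 →J3
bond 4 →R1
bond 5 →Sf1
bond 6 →I1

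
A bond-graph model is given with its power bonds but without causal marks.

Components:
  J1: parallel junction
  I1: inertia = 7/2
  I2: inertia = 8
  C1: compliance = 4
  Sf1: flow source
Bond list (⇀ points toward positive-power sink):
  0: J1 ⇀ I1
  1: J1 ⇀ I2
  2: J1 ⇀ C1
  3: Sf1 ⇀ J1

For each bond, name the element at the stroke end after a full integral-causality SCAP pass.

#3 stroke→Sf1  (Sf1: flow source, stroke at near end)
#0 stroke→I1  (prefer integral on I1)
#1 stroke→I2  (I2 outputs flow p/I2)
#2 stroke→J1  (J1: last free bond brings effort in)

b0 stroke→I1
b1 stroke→I2
b2 stroke→J1
b3 stroke→Sf1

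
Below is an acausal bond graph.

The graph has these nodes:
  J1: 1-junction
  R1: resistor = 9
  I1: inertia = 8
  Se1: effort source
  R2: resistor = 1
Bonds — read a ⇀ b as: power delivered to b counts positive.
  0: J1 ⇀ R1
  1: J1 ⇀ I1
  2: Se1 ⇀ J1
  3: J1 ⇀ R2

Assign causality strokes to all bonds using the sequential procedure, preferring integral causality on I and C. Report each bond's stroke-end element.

b2 →J1  (Se1 fixes effort; stroke away)
b1 →I1  (I1 outputs flow p/I1)
b0 →J1  (common-f at J1 fixed by 1)
b3 →J1  (common-f at J1 fixed by 1)

#0 →J1
#1 →I1
#2 →J1
#3 →J1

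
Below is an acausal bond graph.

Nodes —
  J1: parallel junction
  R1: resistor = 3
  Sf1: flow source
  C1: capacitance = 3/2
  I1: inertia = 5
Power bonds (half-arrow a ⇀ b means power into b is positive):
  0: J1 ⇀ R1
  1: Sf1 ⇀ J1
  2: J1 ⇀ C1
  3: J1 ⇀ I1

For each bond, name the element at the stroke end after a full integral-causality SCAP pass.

b1 →Sf1  (Sf1: flow source, stroke at near end)
b2 →J1  (C1 integral (e out))
b0 →R1  (0-jn J1 has e-setter on 2)
b3 →I1  (0-jn J1 has e-setter on 2)

#0 →R1
#1 →Sf1
#2 →J1
#3 →I1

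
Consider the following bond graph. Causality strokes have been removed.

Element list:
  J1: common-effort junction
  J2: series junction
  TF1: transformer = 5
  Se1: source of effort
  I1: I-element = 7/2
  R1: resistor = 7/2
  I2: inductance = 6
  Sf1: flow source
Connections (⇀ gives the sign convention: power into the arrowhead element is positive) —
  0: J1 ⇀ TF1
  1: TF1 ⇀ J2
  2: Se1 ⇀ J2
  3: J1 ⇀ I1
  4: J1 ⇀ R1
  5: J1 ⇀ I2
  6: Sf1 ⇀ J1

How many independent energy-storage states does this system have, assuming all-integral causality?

2  (I1, I2 all integral)

#2 stroke→J2  (Se1: effort source, stroke at far end)
#6 stroke→Sf1  (Sf1: flow source, stroke at near end)
#1 stroke→TF1  (J2 needs exactly one f-in)
#0 stroke→J1  (TF1: transformer flips bond 1)
#3 stroke→I1  (J1: bond 0 brought effort, rest push out)
#4 stroke→R1  (common-e at J1 fixed by 0)
#5 stroke→I2  (common-e at J1 fixed by 0)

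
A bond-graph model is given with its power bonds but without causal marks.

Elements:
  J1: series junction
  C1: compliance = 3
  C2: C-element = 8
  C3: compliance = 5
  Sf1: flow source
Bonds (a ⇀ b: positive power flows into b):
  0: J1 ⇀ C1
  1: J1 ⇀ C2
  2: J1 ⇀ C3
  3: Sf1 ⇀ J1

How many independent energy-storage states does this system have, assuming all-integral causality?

3  (C1, C2, C3 all integral)

b3 stroke→Sf1  (Sf1 (Sf) sets flow on bond)
b0 stroke→J1  (J1 flow already set via bond 3)
b1 stroke→J1  (J1 flow already set via bond 3)
b2 stroke→J1  (1-jn J1 has f-setter on 3)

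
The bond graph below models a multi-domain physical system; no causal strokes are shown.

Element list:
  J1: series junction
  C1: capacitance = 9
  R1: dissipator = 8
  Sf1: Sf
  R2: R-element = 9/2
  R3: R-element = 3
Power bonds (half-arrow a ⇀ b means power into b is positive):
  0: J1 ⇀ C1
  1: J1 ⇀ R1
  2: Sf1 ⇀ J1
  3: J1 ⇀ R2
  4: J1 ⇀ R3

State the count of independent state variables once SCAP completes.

bond 2 stroke→Sf1  (source Sf1 imposes f)
bond 0 stroke→J1  (1-jn J1 has f-setter on 2)
bond 1 stroke→J1  (1-jn J1 has f-setter on 2)
bond 3 stroke→J1  (J1 flow already set via bond 2)
bond 4 stroke→J1  (common-f at J1 fixed by 2)

1  (C1 all integral)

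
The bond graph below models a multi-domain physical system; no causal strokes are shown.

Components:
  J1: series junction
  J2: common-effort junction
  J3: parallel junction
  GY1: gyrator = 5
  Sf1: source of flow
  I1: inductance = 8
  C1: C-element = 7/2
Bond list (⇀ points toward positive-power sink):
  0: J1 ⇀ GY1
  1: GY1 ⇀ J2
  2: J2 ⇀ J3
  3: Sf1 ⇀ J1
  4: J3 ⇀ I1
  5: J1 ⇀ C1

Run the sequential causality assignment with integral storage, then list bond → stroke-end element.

#3 →Sf1  (source Sf1 imposes f)
#0 →J1  (J1 flow already set via bond 3)
#5 →J1  (1-jn J1 has f-setter on 3)
#1 →J2  (GY1 both-in/both-out from 0)
#2 →J3  (0-jn J2 has e-setter on 1)
#4 →I1  (J3 effort already set via bond 2)

#0 stroke at J1
#1 stroke at J2
#2 stroke at J3
#3 stroke at Sf1
#4 stroke at I1
#5 stroke at J1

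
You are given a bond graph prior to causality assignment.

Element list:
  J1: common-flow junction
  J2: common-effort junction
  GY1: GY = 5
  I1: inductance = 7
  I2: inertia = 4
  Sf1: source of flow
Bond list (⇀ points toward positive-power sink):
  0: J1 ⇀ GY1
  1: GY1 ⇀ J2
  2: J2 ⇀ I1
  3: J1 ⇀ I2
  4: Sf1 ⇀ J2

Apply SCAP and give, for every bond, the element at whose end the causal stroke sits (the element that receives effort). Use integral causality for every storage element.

b4 stroke at Sf1  (Sf1 fixes flow; stroke at Sf1)
b2 stroke at I1  (prefer integral on I1)
b1 stroke at J2  (J2: last free bond brings effort in)
b0 stroke at J1  (GY1: gyrator matches bond 1)
b3 stroke at I2  (only one flow-in slot at J1)

bond 0 →J1
bond 1 →J2
bond 2 →I1
bond 3 →I2
bond 4 →Sf1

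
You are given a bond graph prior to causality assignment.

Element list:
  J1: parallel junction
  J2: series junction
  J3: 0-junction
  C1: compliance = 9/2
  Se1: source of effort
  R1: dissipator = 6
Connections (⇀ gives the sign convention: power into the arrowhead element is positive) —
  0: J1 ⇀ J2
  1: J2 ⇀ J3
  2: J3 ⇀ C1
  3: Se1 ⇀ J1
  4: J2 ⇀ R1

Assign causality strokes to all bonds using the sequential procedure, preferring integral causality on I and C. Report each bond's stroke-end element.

#0 stroke→J2
#1 stroke→J2
#2 stroke→J3
#3 stroke→J1
#4 stroke→R1

#3 →J1  (Se1: effort source, stroke at far end)
#0 →J2  (J1: bond 3 brought effort, rest push out)
#2 →J3  (C1 outputs effort q/C1)
#1 →J2  (J3 effort already set via bond 2)
#4 →R1  (closing 1-jn rule on J2)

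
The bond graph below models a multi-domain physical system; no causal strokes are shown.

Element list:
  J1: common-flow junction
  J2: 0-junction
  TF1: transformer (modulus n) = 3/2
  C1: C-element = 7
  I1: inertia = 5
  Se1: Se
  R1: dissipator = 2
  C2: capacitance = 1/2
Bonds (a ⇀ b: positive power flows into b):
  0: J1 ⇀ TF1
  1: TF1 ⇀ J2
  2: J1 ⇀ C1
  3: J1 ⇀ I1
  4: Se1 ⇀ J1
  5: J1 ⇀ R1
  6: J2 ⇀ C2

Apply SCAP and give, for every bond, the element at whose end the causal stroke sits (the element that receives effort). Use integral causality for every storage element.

#0 stroke at J1
#1 stroke at TF1
#2 stroke at J1
#3 stroke at I1
#4 stroke at J1
#5 stroke at J1
#6 stroke at J2

bond 4 stroke→J1  (Se1 (Se) sets effort on bond)
bond 2 stroke→J1  (C1 outputs effort q/C1)
bond 3 stroke→I1  (I1 integral (f out))
bond 0 stroke→J1  (J1 flow already set via bond 3)
bond 5 stroke→J1  (1-jn J1 has f-setter on 3)
bond 1 stroke→TF1  (TF1: transformer flips bond 0)
bond 6 stroke→J2  (J2: last free bond brings effort in)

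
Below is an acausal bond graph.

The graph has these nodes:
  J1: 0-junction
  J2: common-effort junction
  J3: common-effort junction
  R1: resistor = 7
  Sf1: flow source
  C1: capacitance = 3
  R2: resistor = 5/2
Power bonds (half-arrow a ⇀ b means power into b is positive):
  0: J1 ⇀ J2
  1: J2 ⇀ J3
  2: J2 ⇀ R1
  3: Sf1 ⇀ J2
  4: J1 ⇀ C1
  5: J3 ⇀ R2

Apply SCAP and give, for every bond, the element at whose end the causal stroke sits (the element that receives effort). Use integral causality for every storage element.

#3 |Sf1  (Sf1 fixes flow; stroke at Sf1)
#4 |J1  (C1: C, integral causality)
#0 |J2  (common-e at J1 fixed by 4)
#1 |J3  (J2: bond 0 brought effort, rest push out)
#2 |R1  (0-jn J2 has e-setter on 0)
#5 |R2  (common-e at J3 fixed by 1)

b0 stroke→J2
b1 stroke→J3
b2 stroke→R1
b3 stroke→Sf1
b4 stroke→J1
b5 stroke→R2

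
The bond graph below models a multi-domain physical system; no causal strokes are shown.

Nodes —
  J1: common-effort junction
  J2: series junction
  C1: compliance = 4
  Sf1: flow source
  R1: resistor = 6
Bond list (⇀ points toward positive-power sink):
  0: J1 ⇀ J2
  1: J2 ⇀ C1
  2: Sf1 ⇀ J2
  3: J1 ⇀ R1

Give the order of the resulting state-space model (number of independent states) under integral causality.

1  (C1 all integral)

b2 |Sf1  (Sf1 (Sf) sets flow on bond)
b0 |J2  (J2: bond 2 brought flow, rest push out)
b1 |J2  (J2: bond 2 brought flow, rest push out)
b3 |J1  (closing 0-jn rule on J1)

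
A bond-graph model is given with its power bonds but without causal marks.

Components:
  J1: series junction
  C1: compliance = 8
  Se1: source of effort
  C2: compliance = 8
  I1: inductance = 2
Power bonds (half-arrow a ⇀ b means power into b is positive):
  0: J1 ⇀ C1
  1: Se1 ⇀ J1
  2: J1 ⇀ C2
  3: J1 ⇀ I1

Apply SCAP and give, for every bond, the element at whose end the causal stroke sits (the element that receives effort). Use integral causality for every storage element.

#0 →J1
#1 →J1
#2 →J1
#3 →I1

β1 |J1  (Se1 (Se) sets effort on bond)
β0 |J1  (prefer integral on C1)
β2 |J1  (prefer integral on C2)
β3 |I1  (closing 1-jn rule on J1)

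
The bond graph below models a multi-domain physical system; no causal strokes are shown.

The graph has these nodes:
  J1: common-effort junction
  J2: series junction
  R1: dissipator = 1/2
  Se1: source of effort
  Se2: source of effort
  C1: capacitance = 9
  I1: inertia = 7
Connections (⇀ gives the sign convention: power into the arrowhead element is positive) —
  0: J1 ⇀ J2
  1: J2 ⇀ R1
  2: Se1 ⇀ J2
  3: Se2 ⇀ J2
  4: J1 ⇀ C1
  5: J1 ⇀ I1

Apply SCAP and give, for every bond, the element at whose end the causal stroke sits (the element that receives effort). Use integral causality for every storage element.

bond 0 |J2
bond 1 |R1
bond 2 |J2
bond 3 |J2
bond 4 |J1
bond 5 |I1

#2 →J2  (Se1 fixes effort; stroke away)
#3 →J2  (Se2 (Se) sets effort on bond)
#4 →J1  (C1: C, integral causality)
#0 →J2  (J1 effort already set via bond 4)
#5 →I1  (J1: bond 4 brought effort, rest push out)
#1 →R1  (J2 needs exactly one f-in)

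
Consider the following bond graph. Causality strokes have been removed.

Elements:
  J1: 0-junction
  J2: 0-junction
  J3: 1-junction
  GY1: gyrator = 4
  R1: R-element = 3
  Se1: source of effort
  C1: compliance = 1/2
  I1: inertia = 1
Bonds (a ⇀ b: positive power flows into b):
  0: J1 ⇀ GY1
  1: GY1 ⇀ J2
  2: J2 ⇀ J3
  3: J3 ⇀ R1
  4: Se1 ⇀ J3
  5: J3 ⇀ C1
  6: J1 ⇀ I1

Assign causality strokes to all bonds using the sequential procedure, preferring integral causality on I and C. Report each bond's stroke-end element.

bond 4 →J3  (source Se1 imposes e)
bond 5 →J3  (C1 outputs effort q/C1)
bond 6 →I1  (prefer integral on I1)
bond 0 →J1  (only one effort-in slot at J1)
bond 1 →J2  (through GY1, causality inverts; strokes same side of GY1)
bond 2 →J3  (common-e at J2 fixed by 1)
bond 3 →R1  (J3 needs exactly one f-in)

bond 0 →J1
bond 1 →J2
bond 2 →J3
bond 3 →R1
bond 4 →J3
bond 5 →J3
bond 6 →I1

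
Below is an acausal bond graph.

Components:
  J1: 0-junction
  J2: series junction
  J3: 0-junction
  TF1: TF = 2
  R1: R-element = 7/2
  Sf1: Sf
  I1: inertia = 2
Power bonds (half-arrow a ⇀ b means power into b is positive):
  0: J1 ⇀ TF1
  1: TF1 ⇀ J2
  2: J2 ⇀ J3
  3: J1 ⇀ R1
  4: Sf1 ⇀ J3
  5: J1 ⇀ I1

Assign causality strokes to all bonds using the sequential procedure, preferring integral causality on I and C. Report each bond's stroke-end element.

#4 |Sf1  (Sf1: flow source, stroke at near end)
#2 |J3  (J3: last free bond brings effort in)
#1 |J2  (1-jn J2 has f-setter on 2)
#0 |TF1  (through TF1, causality passes straight; one stroke at TF1)
#5 |I1  (prefer integral on I1)
#3 |J1  (J1 needs exactly one e-in)

β0 stroke→TF1
β1 stroke→J2
β2 stroke→J3
β3 stroke→J1
β4 stroke→Sf1
β5 stroke→I1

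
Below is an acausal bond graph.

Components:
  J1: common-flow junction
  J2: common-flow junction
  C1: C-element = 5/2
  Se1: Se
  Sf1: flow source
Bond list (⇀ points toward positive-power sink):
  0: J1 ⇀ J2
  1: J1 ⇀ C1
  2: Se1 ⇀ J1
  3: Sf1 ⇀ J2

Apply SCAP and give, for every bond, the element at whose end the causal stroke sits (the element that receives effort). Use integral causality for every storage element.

β2 |J1  (Se1 (Se) sets effort on bond)
β3 |Sf1  (source Sf1 imposes f)
β0 |J2  (1-jn J2 has f-setter on 3)
β1 |J1  (common-f at J1 fixed by 0)

β0 stroke at J2
β1 stroke at J1
β2 stroke at J1
β3 stroke at Sf1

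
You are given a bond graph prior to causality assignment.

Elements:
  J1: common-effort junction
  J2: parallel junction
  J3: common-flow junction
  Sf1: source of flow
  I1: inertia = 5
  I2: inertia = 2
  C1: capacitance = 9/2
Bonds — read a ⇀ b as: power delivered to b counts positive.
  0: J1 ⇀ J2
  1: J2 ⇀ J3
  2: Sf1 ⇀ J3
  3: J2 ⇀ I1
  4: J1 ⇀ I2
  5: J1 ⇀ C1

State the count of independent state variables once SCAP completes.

b2 |Sf1  (Sf1: flow source, stroke at near end)
b1 |J3  (J3 flow already set via bond 2)
b3 |I1  (I1: I, integral causality)
b0 |J2  (J2: last free bond brings effort in)
b4 |I2  (prefer integral on I2)
b5 |J1  (only one effort-in slot at J1)

3  (C1, I1, I2 all integral)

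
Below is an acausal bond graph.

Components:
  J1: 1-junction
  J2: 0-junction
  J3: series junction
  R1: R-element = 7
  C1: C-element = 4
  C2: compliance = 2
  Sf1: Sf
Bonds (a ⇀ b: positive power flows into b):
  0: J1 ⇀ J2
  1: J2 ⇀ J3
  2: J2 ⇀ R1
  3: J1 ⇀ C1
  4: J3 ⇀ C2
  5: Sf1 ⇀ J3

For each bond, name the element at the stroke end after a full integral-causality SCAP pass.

bond 0 stroke→J2
bond 1 stroke→J3
bond 2 stroke→R1
bond 3 stroke→J1
bond 4 stroke→J3
bond 5 stroke→Sf1

bond 5 →Sf1  (Sf1 (Sf) sets flow on bond)
bond 1 →J3  (J3: bond 5 brought flow, rest push out)
bond 4 →J3  (1-jn J3 has f-setter on 5)
bond 3 →J1  (C1: C, integral causality)
bond 0 →J2  (only one flow-in slot at J1)
bond 2 →R1  (common-e at J2 fixed by 0)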